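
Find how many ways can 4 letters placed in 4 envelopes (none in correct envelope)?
9

Working:
Using D(n) = (n-1)[D(n-1) + D(n-2)]:
D(4) = (4-1) × [D(3) + D(2)]
      = 3 × [2 + 1]
      = 3 × 3
      = 9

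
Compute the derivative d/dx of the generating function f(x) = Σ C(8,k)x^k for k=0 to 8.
Term-by-term differentiation gives Σ k·C(8,k)x^{k-1} for k=1 to 8.

Answer: Σ k·C(8,k)x^(k-1) for k=1 to 8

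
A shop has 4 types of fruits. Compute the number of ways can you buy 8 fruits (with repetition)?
Stars and bars: C(8+4-1, 8) = C(11, 8) = 165.
Final answer: 165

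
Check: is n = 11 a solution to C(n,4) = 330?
Yes

Reasoning: C(11,4) = 11·10·9·8/4! = 7,920/24 = 330, which equals 330.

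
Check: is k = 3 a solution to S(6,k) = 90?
Yes

Explanation: S(6,3) = 3·S(5,3) + S(5,2) = 3·25 + 15 = 90, which equals 90.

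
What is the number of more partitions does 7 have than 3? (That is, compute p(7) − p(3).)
12

Solution: Pentagonal recurrence p(n) = p(n−1) + p(n−2) − p(n−5) − p(n−7) + …: p(7) = p(6) + p(5) − p(2) − p(0) = 11 + 7 − 2 − 1 = 15.
p(3) = p(2) + p(1) = 2 + 1 = 3.
Difference = 15 − 3 = 12.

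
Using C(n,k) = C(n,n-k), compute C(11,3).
165

Reasoning: C(11,3) = C(11,8) = 165.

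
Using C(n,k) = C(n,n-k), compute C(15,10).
3,003

Reasoning: C(15,10) = C(15,5) = 3,003.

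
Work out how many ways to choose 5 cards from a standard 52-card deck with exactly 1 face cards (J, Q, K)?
1,096,680

Reasoning: 12 face cards and 40 non-face cards: C(12,1) × C(40,4) = 12 × 91,390 = 1,096,680.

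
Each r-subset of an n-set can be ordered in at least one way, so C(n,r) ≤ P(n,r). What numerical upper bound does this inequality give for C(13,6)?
P(13,6) = 13·12·11·10·9·8 = 1,235,520, so C(13,6) ≤ 1,235,520. (The bound is loose by a factor of 6! = 720: C(13,6) = 1,235,520/720 = 1,716.)
Final answer: 1,235,520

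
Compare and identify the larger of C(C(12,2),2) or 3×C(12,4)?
C(C(12,2),2)

Explanation: C(C(12,2),2)=2,145, 3×C(12,4)=1,485.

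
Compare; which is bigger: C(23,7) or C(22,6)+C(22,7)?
Equal

By Pascal's identity: C(23,7) = C(22,6)+C(22,7) = 245,157. Equal.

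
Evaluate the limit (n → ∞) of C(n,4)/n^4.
C(n,4) ≈ n^4/4! for large n. Limit = 1/4! = 1/24.

Answer: 1/24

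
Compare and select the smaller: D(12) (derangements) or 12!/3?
12!/3

Solution: D(12) = (12-1)·[D(11) + D(10)] = 11·[14,684,570 + 1,334,961] = 176,214,841; 12!/3 = 479,001,600/3 = 159,667,200.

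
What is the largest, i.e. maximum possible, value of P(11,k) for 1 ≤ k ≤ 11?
39,916,800

Explanation: P(11,k) increases in k, so maximum at k = 11: 11! = 39,916,800.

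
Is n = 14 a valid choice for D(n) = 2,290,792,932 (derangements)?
No

D(14) = (14-1)·[D(13) + D(12)] = 13·[2,290,792,932 + 176,214,841] = 32,071,101,049, which does not equal 2,290,792,932.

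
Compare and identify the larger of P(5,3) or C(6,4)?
P(5,3)=60, C(6,4)=15.
Final answer: P(5,3)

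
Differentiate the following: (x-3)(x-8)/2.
(2x - 11)/2
d/dx[(x-3)(x-8)] = (x-8) + (x-3) = 2x - 11. Dividing by 2 gives (2x - 11)/2.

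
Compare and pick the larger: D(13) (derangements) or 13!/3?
D(13)

Solution: D(13) = (13-1)·[D(12) + D(11)] = 12·[176,214,841 + 14,684,570] = 2,290,792,932; 13!/3 = 6,227,020,800/3 = 2,075,673,600.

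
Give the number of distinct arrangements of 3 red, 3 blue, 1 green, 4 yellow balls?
46,200

Working:
Multinomial: 11!/(3! × 3! × 1! × 4!) = 46,200.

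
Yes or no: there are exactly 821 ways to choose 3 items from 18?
No

Explanation: C(18,3) = 816 ≠ 821.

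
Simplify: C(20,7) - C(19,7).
C(20,7) - C(19,7) = C(19,6) = 27,132.
Final answer: 27,132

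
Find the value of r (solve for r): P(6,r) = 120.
3

Explanation: P(6,r) = 6·5·…·(6−r+1), a product of r factors. Multiplying down from 6: 6 = 6; 6·5 = 30; 6·5·4 = 120 ✓ (3 factors). So r = 3.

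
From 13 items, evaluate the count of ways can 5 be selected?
1,287

Solution: C(13,5) = 13! / (5! × (13-5)!)
         = 13! / (5! × 8!)
         = 1,287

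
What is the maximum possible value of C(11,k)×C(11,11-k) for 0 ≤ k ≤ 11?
213,444

Reasoning: C(11,k)·C(11,11-k) = C(11,k)², maximised at the centre k = 5: C(11,5)² = 213,444.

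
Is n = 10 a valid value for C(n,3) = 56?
No

Explanation: C(10,3) = 10·9·8/3! = 720/6 = 120, which does not equal 56.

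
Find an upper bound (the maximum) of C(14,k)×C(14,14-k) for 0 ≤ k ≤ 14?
11,778,624
C(14,k)·C(14,14-k) = C(14,k)², maximised at the centre k = 7: C(14,7)² = 11,778,624.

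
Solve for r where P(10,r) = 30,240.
P(10,r) = 10·9·…·(10−r+1), a product of r factors. Multiplying down from 10: 10 = 10; 10·9 = 90; 10·9·8 = 720; 10·9·8·7 = 5,040; 10·9·8·7·6 = 30,240 ✓ (5 factors). So r = 5.
Final answer: 5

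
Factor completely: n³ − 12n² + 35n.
n(n − 5)(n − 7)

Working:
n³ − 12n² + 35n = n(n² − 12n + 35) = n(n − 5)(n − 7).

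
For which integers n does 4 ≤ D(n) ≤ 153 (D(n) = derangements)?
4, 5

Solution: Using D(n) = (n−1)[D(n−1) + D(n−2)] with D(1)=0, D(2)=1: D(3)=2; D(4)=9; D(5)=44; D(6)=265. So valid n = 4, 5.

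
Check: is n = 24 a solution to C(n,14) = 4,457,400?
No

C(24,14) = 24·23·22·21·20·19·18·17·16·15·14·13·12·11/14! = 170,978,946,685,747,200/87,178,291,200 = 1,961,256, which does not equal 4,457,400.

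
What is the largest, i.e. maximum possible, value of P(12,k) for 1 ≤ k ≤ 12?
479,001,600

Working:
P(12,k) increases in k, so maximum at k = 12: 12! = 479,001,600.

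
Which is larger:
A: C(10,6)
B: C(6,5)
A

Reasoning: A=C(10,6)=210, B=C(6,5)=6.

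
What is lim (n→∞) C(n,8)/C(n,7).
∞

Explanation: C(n,8)/C(n,7) = (n-7)/8 → ∞ as n → ∞.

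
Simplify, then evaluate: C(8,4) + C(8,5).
126

Explanation: By Pascal's identity: C(9,5) = 126.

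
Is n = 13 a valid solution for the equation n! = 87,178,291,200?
No
13! = 13·12! = 13·479,001,600 = 6,227,020,800, which does not equal 87,178,291,200.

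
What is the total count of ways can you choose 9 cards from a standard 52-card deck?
3,679,075,400

Working:
C(52,9) = 3,679,075,400.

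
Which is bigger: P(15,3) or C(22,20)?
P(15,3)

Solution: P(15,3)=2,730, C(22,20)=231.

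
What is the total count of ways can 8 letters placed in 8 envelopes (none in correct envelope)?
14,833

Solution: Using D(n) = (n-1)[D(n-1) + D(n-2)]:
D(8) = (8-1) × [D(7) + D(6)]
      = 7 × [1854 + 265]
      = 7 × 2119
      = 14,833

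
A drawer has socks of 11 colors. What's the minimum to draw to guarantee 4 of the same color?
Worst case: 3 of each = 33. One more: 34.
Final answer: 34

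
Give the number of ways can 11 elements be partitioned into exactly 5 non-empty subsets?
This equals S(11,5), the Stirling number of the 2nd kind.
Using the Stirling recurrence: S(n,k) = k·S(n-1,k) + S(n-1,k-1)
S(11,5) = 5·S(10,5) + S(10,4)
         = 5·42525 + 34105
         = 212625 + 34105
         = 246,730
Final answer: 246,730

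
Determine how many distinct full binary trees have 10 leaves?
4,862

Explanation: Using the Catalan number formula: C_n = C(2n, n) / (n+1)
C_9 = C(18, 9) / (9+1)
     = 48620 / 10
     = 4,862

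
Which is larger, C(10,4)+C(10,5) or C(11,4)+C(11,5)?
C(11,4)+C(11,5)
First=462, Second=792.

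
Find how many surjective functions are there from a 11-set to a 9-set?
419,126,400

Working:
Onto functions = 9! × S(11,9)
First compute S(11,9) via recurrence:
Using the Stirling recurrence: S(n,k) = k·S(n-1,k) + S(n-1,k-1)
S(11,9) = 9·S(10,9) + S(10,8)
         = 9·45 + 750
         = 405 + 750
         = 1,155
Then: 362880 × 1155 = 419,126,400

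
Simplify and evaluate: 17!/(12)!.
742,560

Solution: This equals 17×16×...×13 = 742,560.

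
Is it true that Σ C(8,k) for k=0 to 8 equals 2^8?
True

Solution: Binomial theorem: Σ C(8,k) = (1+1)^8 = 2^8 = 256; RHS 2^8 = 256.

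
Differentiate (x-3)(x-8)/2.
(2x - 11)/2

Solution: d/dx[(x-3)(x-8)] = (x-8) + (x-3) = 2x - 11. Dividing by 2 gives (2x - 11)/2.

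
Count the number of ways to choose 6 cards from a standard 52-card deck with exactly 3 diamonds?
2,613,754

Explanation: 13 diamonds and 39 non-diamonds: C(13,3) × C(39,3) = 286 × 9139 = 2,613,754.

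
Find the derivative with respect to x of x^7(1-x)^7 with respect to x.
7x^6(1-x)^7 - 7x^7(1-x)^6
Product rule: 7x^{6}(1-x)^{7} + x^7·(-7)(1-x)^{6}.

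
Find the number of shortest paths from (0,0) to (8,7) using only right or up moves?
6,435

Solution: Choose 8 rights from 15 moves: C(15,8) = 6,435.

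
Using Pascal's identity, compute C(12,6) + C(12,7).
1,716
C(12,6) + C(12,7) = C(13,7) = 1,716.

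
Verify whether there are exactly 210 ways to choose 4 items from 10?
True

Solution: C(10,4) = 210.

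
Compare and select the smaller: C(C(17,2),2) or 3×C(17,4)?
3×C(17,4)

Working:
C(C(17,2),2)=9,180, 3×C(17,4)=7,140.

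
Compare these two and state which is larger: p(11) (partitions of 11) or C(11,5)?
C(11,5)

Explanation: Pentagonal recurrence p(n) = p(n−1) + p(n−2) − p(n−5) − p(n−7) + …: p(11) = p(10) + p(9) − p(6) − p(4) = 42 + 30 − 11 − 5 = 56; C(11,5) = 462.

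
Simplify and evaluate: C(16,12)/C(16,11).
C(n,k+1)/C(n,k) = (n−k)/(k+1). Here (16−11)/(11+1) = 5/12 = 5/12.

Answer: 5/12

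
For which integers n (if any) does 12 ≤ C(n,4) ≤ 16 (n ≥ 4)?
6

Working:
C(5,4)=5; C(6,4)=15; C(7,4)=35. So valid n = 6.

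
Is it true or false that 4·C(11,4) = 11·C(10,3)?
Absorption identity k·C(n,k) = n·C(n-1,k-1). LHS = 4·330 = 1,320; RHS = 11·120 = 1,320.
Final answer: True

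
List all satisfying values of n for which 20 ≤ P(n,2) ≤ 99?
5, 6, 7, 8, 9, 10

Explanation: P(4,2)=12; P(5,2)=20; P(6,2)=30; P(7,2)=42; P(8,2)=56; P(9,2)=72; P(10,2)=90; P(11,2)=110. So valid n = 5, 6, 7, 8, 9, 10.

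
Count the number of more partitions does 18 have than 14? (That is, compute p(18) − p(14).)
Pentagonal recurrence p(n) = p(n−1) + p(n−2) − p(n−5) − p(n−7) + …: p(18) = p(17) + p(16) − p(13) − p(11) + p(6) + p(3) = 297 + 231 − 101 − 56 + 11 + 3 = 385.
p(14) = p(13) + p(12) − p(9) − p(7) + p(2) = 101 + 77 − 30 − 15 + 2 = 135.
Difference = 385 − 135 = 250.
Final answer: 250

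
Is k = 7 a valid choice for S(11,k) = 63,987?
Yes

Working:
S(11,7) = 7·S(10,7) + S(10,6) = 7·5,880 + 22,827 = 63,987, which equals 63,987.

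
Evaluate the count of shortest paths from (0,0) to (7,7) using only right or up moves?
3,432

Reasoning: Choose 7 rights from 14 moves: C(14,7) = 3,432.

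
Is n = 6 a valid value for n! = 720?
6! = 6·5! = 6·120 = 720, which equals 720.
Final answer: Yes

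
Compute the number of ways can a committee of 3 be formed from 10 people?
120

Working:
C(10,3) = 10! / (3! × (10-3)!)
         = 10! / (3! × 7!)
         = 120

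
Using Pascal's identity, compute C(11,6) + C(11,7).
792

C(11,6) + C(11,7) = C(12,7) = 792.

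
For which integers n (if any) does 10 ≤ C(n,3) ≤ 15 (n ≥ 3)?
5

Reasoning: C(4,3)=4; C(5,3)=10; C(6,3)=20. So valid n = 5.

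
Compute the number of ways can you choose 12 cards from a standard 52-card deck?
206,379,406,870

Working:
C(52,12) = 206,379,406,870.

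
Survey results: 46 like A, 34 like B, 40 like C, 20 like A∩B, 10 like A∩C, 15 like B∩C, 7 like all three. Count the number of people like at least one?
82

Solution: |A∪B∪C| = 46+34+40-20-10-15+7 = 82.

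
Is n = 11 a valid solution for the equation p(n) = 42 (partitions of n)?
Pentagonal recurrence p(n) = p(n−1) + p(n−2) − p(n−5) − p(n−7) + …: p(11) = p(10) + p(9) − p(6) − p(4) = 42 + 30 − 11 − 5 = 56, which does not equal 42.
Final answer: No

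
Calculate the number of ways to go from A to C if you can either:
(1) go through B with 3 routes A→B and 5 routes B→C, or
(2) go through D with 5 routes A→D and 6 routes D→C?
45

Route via B: 3×5=15. Route via D: 5×6=30. Total: 45.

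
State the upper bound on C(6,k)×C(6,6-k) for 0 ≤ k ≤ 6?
400

Reasoning: C(6,k)·C(6,6-k) = C(6,k)², maximised at the centre k = 3: C(6,3)² = 400.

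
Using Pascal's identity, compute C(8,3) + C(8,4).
126

Solution: C(8,3) + C(8,4) = C(9,4) = 126.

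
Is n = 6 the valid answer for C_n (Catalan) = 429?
No

C_6 = C(12,6)/(6+1) = 924/7 = 132, which does not equal 429.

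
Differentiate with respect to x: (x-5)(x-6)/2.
(2x - 11)/2

d/dx[(x-5)(x-6)] = (x-6) + (x-5) = 2x - 11. Dividing by 2 gives (2x - 11)/2.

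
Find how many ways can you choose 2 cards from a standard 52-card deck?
1,326

Working:
C(52,2) = 1,326.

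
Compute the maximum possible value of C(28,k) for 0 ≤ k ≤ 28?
40,116,600

Solution: Maximum at k = 14: C(28,14) = 40,116,600.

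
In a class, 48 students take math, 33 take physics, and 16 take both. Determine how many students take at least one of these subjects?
65

|A∪B| = |A|+|B|-|A∩B| = 48+33-16 = 65.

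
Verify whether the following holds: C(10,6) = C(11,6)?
LHS = C(10,6) = 210; RHS = C(11,6) = 462. 210 ≠ 462, so the statement does not hold.
Final answer: False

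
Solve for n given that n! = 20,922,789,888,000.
n! is strictly increasing. 14! = 87,178,291,200, 15! = 1,307,674,368,000, 16! = 20,922,789,888,000 ✓. So n = 16.

Answer: 16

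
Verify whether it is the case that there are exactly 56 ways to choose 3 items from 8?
True

Reasoning: C(8,3) = 56.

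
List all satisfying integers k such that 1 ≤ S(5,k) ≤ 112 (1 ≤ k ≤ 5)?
1, 2, 3, 4, 5

Working:
S(5,1)=1; S(5,2)=15; S(5,3)=25; S(5,4)=10; S(5,5)=1. So valid k = 1, 2, 3, 4, 5.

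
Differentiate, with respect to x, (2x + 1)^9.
18(2x + 1)^8

Working:
Chain rule: 9(2x+1)^{8} × 2 = 18(2x+1)^{8}.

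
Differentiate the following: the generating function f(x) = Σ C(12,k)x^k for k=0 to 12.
Σ k·C(12,k)x^(k-1) for k=1 to 12

Explanation: Term-by-term differentiation gives Σ k·C(12,k)x^{k-1} for k=1 to 12.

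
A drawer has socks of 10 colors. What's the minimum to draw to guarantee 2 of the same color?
11

Solution: Worst case: 1 of each = 10. One more: 11.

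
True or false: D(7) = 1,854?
True

Derangements of 7 elements: D(7) = (7-1)·[D(6) + D(5)] = 6·[265 + 44] = 1,854.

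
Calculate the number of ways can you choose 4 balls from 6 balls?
C(6,4) = 6! / (4! × (6-4)!)
         = 6! / (4! × 2!)
         = 15
Final answer: 15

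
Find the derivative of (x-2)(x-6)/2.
(2x - 8)/2

Working:
d/dx[(x-2)(x-6)] = (x-6) + (x-2) = 2x - 8. Dividing by 2 gives (2x - 8)/2.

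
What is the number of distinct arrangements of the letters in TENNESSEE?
3,780

Word has 9 letters (T=1, E=4, N=2, S=2). Arrangements: 9!/Π(k!) = 3,780.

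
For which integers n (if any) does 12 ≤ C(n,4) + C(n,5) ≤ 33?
6

Solution: C(5,4)+C(5,5)=6; C(6,4)+C(6,5)=21; C(7,4)+C(7,5)=56. So valid n = 6.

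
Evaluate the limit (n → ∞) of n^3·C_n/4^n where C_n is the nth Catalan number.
∞

C_n ~ 4^n/(n^(3/2)√π), so n^3·C_n/4^n ~ n^(3 − 3/2)/√π → ∞.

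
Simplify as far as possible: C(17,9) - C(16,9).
12,870

Explanation: C(17,9) - C(16,9) = C(16,8) = 12,870.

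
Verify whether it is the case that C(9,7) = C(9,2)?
True

Symmetry C(n,k) = C(n,n-k): C(9,7) = 36 and C(9,2) = 36. Both sides agree, so the statement holds.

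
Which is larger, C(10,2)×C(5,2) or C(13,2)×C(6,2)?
C(13,2)×C(6,2)

Working:
C(10,2)×C(5,2)=450, C(13,2)×C(6,2)=1,170.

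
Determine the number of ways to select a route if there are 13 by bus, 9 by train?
22

Working:
By the addition principle: 13 + 9 = 22.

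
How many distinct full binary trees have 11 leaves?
16,796

Solution: Using the Catalan number formula: C_n = C(2n, n) / (n+1)
C_10 = C(20, 10) / (10+1)
     = 184756 / 11
     = 16,796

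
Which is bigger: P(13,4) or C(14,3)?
P(13,4)

Solution: P(13,4)=17,160, C(14,3)=364.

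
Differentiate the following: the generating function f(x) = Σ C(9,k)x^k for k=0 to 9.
Σ k·C(9,k)x^(k-1) for k=1 to 9
Term-by-term differentiation gives Σ k·C(9,k)x^{k-1} for k=1 to 9.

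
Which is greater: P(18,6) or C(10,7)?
P(18,6)

P(18,6)=13,366,080, C(10,7)=120.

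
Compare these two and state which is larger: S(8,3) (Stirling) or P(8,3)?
S(8,3) = 3·S(7,3) + S(7,2) = 3·301 + 63 = 966; P(8,3) = 336.
Final answer: S(8,3)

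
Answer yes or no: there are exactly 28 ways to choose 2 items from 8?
C(8,2) = 28.
Final answer: Yes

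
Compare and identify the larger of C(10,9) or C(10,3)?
C(10,3)

Solution: C(10,9)=10, C(10,3)=120.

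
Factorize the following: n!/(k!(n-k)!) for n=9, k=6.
This is the binomial coefficient C(9,6) = 84.

Answer: C(9,6) = 84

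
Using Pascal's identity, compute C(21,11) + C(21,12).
C(21,11) + C(21,12) = C(22,12) = 646,646.

Answer: 646,646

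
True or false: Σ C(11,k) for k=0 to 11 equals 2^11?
True

Working:
Binomial theorem: Σ C(11,k) = (1+1)^11 = 2^11 = 2,048; RHS 2^11 = 2,048.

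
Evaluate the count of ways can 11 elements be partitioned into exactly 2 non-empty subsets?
This equals S(11,2), the Stirling number of the 2nd kind.
Using the Stirling recurrence: S(n,k) = k·S(n-1,k) + S(n-1,k-1)
S(11,2) = 2·S(10,2) + S(10,1)
         = 2·511 + 1
         = 1022 + 1
         = 1,023
Final answer: 1,023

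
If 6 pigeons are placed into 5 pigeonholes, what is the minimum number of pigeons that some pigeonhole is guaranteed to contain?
2
Pigeonhole: ⌈6/5⌉ = 2.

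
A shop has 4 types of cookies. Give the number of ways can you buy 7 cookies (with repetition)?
120

Stars and bars: C(7+4-1, 7) = C(10, 7) = 120.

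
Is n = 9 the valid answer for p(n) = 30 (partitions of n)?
Yes

Solution: Pentagonal recurrence p(n) = p(n−1) + p(n−2) − p(n−5) − p(n−7) + …: p(9) = p(8) + p(7) − p(4) − p(2) = 22 + 15 − 5 − 2 = 30, which equals 30.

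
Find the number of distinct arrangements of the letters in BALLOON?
1,260

Word has 7 letters (B=1, A=1, L=2, O=2, N=1). Arrangements: 7!/Π(k!) = 1,260.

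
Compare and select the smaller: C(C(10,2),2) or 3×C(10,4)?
C(C(10,2),2)=990, 3×C(10,4)=630.

Answer: 3×C(10,4)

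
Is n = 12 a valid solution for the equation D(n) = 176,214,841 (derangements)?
Yes

Working:
D(12) = (12-1)·[D(11) + D(10)] = 11·[14,684,570 + 1,334,961] = 176,214,841, which equals 176,214,841.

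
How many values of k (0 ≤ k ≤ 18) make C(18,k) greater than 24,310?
5
Row 18 is unimodal and symmetric about k=18/2. C(18,6)=18,564 ≤ 24,310; C(18,7)=31,824 > 24,310; by symmetry C(18,k) > 24,310 for k = 7..11. That's 11 - 7 + 1 = 5 values.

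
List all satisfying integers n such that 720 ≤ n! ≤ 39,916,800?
n! is strictly increasing; 6! = 720 and 11! = 39,916,800, so valid n = 6, 7, 8, 9, 10, 11.
Final answer: 6, 7, 8, 9, 10, 11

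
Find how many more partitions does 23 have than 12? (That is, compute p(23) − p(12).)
1,178

Explanation: Pentagonal recurrence p(n) = p(n−1) + p(n−2) − p(n−5) − p(n−7) + …: p(23) = p(22) + p(21) − p(18) − p(16) + p(11) + p(8) − p(1) = 1,002 + 792 − 385 − 231 + 56 + 22 − 1 = 1,255.
p(12) = p(11) + p(10) − p(7) − p(5) + p(0) = 56 + 42 − 15 − 7 + 1 = 77.
Difference = 1,255 − 77 = 1,178.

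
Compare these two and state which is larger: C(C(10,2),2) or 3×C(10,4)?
C(C(10,2),2)

Explanation: C(C(10,2),2)=990, 3×C(10,4)=630.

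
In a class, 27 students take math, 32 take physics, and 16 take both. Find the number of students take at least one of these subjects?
43
|A∪B| = |A|+|B|-|A∩B| = 27+32-16 = 43.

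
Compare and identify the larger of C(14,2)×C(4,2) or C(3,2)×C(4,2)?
C(14,2)×C(4,2)
C(14,2)×C(4,2)=546, C(3,2)×C(4,2)=18.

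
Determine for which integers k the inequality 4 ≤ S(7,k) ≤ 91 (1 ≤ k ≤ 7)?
S(7,1)=1; S(7,2)=63; S(7,3)=301; S(7,4)=350; S(7,5)=140; S(7,6)=21; S(7,7)=1. So valid k = 2, 6.
Final answer: 2, 6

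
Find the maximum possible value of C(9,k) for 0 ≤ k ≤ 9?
Maximum at k = 4 or k = 5: C(9,4) = 126.

Answer: 126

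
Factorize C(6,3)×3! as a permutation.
C(6,3)×3! = [6!/(3!(3)!)]×3! = 6!/(3)! = P(6,3) = 120.

Answer: P(6,3)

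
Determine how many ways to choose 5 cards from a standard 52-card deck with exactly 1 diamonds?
1,069,263

Working:
13 diamonds and 39 non-diamonds: C(13,1) × C(39,4) = 13 × 82251 = 1,069,263.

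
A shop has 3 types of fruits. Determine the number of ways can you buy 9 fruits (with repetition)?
55

Reasoning: Stars and bars: C(9+3-1, 9) = C(11, 9) = 55.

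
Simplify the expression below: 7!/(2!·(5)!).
21

Solution: This is C(7,2) = 21.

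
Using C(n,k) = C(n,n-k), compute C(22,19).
C(22,19) = C(22,3) = 1,540.

Answer: 1,540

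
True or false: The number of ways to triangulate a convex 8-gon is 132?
Triangulations of a convex 8-gon are counted by the Catalan number C_6: C_6 = C(12,6)/(6+1) = 924/7 = 132.
Final answer: True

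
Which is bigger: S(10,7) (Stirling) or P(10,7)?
P(10,7)

Reasoning: S(10,7) = 7·S(9,7) + S(9,6) = 7·462 + 2,646 = 5,880; P(10,7) = 604,800.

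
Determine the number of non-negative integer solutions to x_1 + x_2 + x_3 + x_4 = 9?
220

Reasoning: C(9+4-1, 4-1) = 220.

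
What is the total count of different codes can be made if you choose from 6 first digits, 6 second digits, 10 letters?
360

Reasoning: By the multiplication principle: 6 × 6 × 10 = 360.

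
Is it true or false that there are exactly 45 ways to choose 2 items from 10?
C(10,2) = 45.
Final answer: True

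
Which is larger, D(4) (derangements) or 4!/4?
D(4)
D(4) = (4-1)·[D(3) + D(2)] = 3·[2 + 1] = 9; 4!/4 = 24/4 = 6.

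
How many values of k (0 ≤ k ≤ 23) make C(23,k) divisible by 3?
6

Solution: Checking C(23,k) mod 3 for k = 0..23: divisible at k = 6, 7, 8, 15, 16, 17. That's 6 values.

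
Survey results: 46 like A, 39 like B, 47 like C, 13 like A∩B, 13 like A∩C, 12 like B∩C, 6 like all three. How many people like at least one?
|A∪B∪C| = 46+39+47-13-13-12+6 = 100.
Final answer: 100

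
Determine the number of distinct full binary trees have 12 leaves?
58,786

Working:
Using the Catalan number formula: C_n = C(2n, n) / (n+1)
C_11 = C(22, 11) / (11+1)
     = 705432 / 12
     = 58,786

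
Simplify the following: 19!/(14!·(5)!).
11,628

Solution: This is C(19,14) = 11,628.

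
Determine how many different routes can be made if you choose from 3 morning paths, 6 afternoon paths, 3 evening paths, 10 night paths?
540

Explanation: By the multiplication principle: 3 × 6 × 3 × 10 = 540.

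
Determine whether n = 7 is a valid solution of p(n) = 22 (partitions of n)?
No

Explanation: Pentagonal recurrence p(n) = p(n−1) + p(n−2) − p(n−5) − p(n−7) + …: p(7) = p(6) + p(5) − p(2) − p(0) = 11 + 7 − 2 − 1 = 15, which does not equal 22.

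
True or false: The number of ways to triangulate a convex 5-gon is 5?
Triangulations of a convex 5-gon are counted by the Catalan number C_3: C_3 = C(6,3)/(3+1) = 20/4 = 5.

Answer: True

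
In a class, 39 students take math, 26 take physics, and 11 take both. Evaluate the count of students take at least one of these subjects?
54

Explanation: |A∪B| = |A|+|B|-|A∩B| = 39+26-11 = 54.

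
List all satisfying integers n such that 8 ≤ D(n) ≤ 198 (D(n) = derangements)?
4, 5

Explanation: Using D(n) = (n−1)[D(n−1) + D(n−2)] with D(1)=0, D(2)=1: D(3)=2; D(4)=9; D(5)=44; D(6)=265. So valid n = 4, 5.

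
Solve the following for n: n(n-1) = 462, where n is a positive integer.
n² − n − 462 = 0, so n = (1 ± √(1 + 4·462))/2 = (1 ± √1,849)/2 = (1 ± 43)/2, i.e. n = 22 or n = -21. Taking the positive root, n = 22 (check: 22×21 = 462).

Answer: 22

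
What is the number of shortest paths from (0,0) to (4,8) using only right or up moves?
Choose 4 rights from 12 moves: C(12,4) = 495.
Final answer: 495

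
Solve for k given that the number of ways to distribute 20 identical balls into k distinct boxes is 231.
3
Stars and bars: the count is C(20+k−1, k−1), increasing in k. k=2: C(21,1) = 21, k=3: C(22,2) = 231 ✓. So k = 3.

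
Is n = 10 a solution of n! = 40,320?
10! = 10·9! = 10·362,880 = 3,628,800, which does not equal 40,320.
Final answer: No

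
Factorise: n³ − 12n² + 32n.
n(n − 4)(n − 8)

Working:
n³ − 12n² + 32n = n(n² − 12n + 32) = n(n − 4)(n − 8).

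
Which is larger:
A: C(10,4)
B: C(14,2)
A=C(10,4)=210, B=C(14,2)=91.
Final answer: A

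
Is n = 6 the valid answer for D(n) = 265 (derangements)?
Yes

Working:
D(6) = (6-1)·[D(5) + D(4)] = 5·[44 + 9] = 265, which equals 265.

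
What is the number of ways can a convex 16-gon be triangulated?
2,674,440
Using the Catalan number formula: C_n = C(2n, n) / (n+1)
C_14 = C(28, 14) / (14+1)
     = 40116600 / 15
     = 2,674,440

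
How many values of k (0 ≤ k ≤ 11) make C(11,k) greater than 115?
6

Explanation: Row 11 is unimodal and symmetric about k=11/2. C(11,2)=55 ≤ 115; C(11,3)=165 > 115; by symmetry C(11,k) > 115 for k = 3..8. That's 8 - 3 + 1 = 6 values.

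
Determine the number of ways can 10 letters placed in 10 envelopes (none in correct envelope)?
1,334,961

Explanation: Using D(n) = (n-1)[D(n-1) + D(n-2)]:
D(10) = (10-1) × [D(9) + D(8)]
      = 9 × [133496 + 14833]
      = 9 × 148329
      = 1,334,961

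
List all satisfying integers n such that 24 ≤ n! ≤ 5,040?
4, 5, 6, 7

Explanation: n! is strictly increasing; 4! = 24 and 7! = 5,040, so valid n = 4, 5, 6, 7.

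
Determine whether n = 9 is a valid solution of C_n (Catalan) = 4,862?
C_9 = C(18,9)/(9+1) = 48,620/10 = 4,862, which equals 4,862.

Answer: Yes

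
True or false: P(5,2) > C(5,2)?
True

Working:
P(5,2) = 20 and C(5,2) = 10; P(n,r) = r! × C(n,r) so P > C whenever r ≥ 2.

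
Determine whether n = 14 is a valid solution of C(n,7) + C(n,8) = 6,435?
Yes

C(14,7) + C(14,8) = 3,432 + 3,003 = 6,435, which equals 6,435.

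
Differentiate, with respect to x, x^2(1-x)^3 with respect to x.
2x^1(1-x)^3 - 3x^2(1-x)^2

Working:
Product rule: 2x^{1}(1-x)^{3} + x^2·(-3)(1-x)^{2}.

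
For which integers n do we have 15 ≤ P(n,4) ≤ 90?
4

Reasoning: P(3,4)=0; P(4,4)=24; P(5,4)=120. So valid n = 4.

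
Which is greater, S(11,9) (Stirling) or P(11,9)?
S(11,9) = 9·S(10,9) + S(10,8) = 9·45 + 750 = 1,155; P(11,9) = 19,958,400.

Answer: P(11,9)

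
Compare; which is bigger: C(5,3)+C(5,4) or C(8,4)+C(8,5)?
C(8,4)+C(8,5)

First=15, Second=126.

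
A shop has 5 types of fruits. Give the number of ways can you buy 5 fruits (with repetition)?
126
Stars and bars: C(5+5-1, 5) = C(9, 5) = 126.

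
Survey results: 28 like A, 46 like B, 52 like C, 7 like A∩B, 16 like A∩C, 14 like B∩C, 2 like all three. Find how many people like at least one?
91

Reasoning: |A∪B∪C| = 28+46+52-7-16-14+2 = 91.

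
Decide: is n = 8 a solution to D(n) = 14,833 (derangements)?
Yes

D(8) = (8-1)·[D(7) + D(6)] = 7·[1,854 + 265] = 14,833, which equals 14,833.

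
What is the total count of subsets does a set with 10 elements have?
1,024

Solution: Each element can be included or excluded: 2^10 = 1,024.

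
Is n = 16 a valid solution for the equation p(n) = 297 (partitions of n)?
No
Pentagonal recurrence p(n) = p(n−1) + p(n−2) − p(n−5) − p(n−7) + …: p(16) = p(15) + p(14) − p(11) − p(9) + p(4) + p(1) = 176 + 135 − 56 − 30 + 5 + 1 = 231, which does not equal 297.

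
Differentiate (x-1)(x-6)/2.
(2x - 7)/2
d/dx[(x-1)(x-6)] = (x-6) + (x-1) = 2x - 7. Dividing by 2 gives (2x - 7)/2.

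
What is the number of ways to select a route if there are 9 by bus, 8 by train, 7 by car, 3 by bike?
27

Explanation: By the addition principle: 9 + 8 + 7 + 3 = 27.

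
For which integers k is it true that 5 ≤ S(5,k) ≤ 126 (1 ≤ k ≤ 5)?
2, 3, 4

Explanation: S(5,1)=1; S(5,2)=15; S(5,3)=25; S(5,4)=10; S(5,5)=1. So valid k = 2, 3, 4.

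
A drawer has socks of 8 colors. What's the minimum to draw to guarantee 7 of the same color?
49
Worst case: 6 of each = 48. One more: 49.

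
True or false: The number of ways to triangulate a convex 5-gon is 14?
False

Working:
Triangulations of a convex 5-gon are counted by the Catalan number C_3: C_3 = C(6,3)/(3+1) = 20/4 = 5.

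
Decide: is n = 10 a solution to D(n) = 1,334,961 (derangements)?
Yes

Explanation: D(10) = (10-1)·[D(9) + D(8)] = 9·[133,496 + 14,833] = 1,334,961, which equals 1,334,961.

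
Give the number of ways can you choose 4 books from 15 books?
C(15,4) = 15! / (4! × (15-4)!)
         = 15! / (4! × 11!)
         = 1,365

Answer: 1,365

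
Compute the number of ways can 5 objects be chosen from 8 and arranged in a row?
6,720
P(8,5) = 8!/(8-5)! = 6,720.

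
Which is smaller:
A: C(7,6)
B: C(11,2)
A=C(7,6)=7, B=C(11,2)=55.
Final answer: A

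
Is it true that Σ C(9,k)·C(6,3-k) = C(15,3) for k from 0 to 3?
True

Working:
Vandermonde's identity gives C(15,3) = 455; RHS C(15,3) = 455.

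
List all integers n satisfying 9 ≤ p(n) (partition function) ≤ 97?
6, 7, 8, 9, 10, 11, 12

Tabulating p(n) via p(n) = p(n−1) + p(n−2) − p(n−5) − p(n−7) + …: p(5)=7; p(6)=11; p(7)=15; p(8)=22; p(9)=30; p(10)=42; p(11)=56; p(12)=77; p(13)=101. So valid n = 6, 7, 8, 9, 10, 11, 12.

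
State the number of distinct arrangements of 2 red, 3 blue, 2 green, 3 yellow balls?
25,200

Working:
Multinomial: 10!/(2! × 3! × 2! × 3!) = 25,200.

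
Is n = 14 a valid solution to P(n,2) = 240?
No
P(14,2) = 14·13 = 182, which does not equal 240.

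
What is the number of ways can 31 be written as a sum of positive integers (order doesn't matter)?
6,842

Reasoning: Pentagonal recurrence p(n) = p(n−1) + p(n−2) − p(n−5) − p(n−7) + …: p(31) = p(30) + p(29) − p(26) − p(24) + p(19) + p(16) − p(9) − p(5) = 5,604 + 4,565 − 2,436 − 1,575 + 490 + 231 − 30 − 7 = 6,842.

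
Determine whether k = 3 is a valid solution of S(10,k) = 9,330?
Yes

Reasoning: S(10,3) = 3·S(9,3) + S(9,2) = 3·3,025 + 255 = 9,330, which equals 9,330.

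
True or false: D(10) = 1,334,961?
True

Working:
Derangements of 10 elements: D(10) = (10-1)·[D(9) + D(8)] = 9·[133,496 + 14,833] = 1,334,961.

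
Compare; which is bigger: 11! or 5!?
11!=39,916,800, 5!=120. 11! > 5!.

Answer: 11!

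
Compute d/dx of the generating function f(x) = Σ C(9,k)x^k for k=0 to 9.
Σ k·C(9,k)x^(k-1) for k=1 to 9

Working:
Term-by-term differentiation gives Σ k·C(9,k)x^{k-1} for k=1 to 9.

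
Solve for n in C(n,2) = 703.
C(n,2) = n(n−1)/2! is increasing in n, and n(n−1) = 2!·703 = 1,406 ≈ (n−0.5)^2 gives n ≈ 38.0. Check: C(36,2) = 630, C(37,2) = 666, C(38,2) = 703 ✓. So n = 38.

Answer: 38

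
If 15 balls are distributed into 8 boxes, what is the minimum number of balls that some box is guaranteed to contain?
2

Pigeonhole: ⌈15/8⌉ = 2.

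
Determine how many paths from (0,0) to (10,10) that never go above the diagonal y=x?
Counted by the Catalan number C_10: C_10 = C(20,10)/(10+1) = 184,756/11 = 16,796.

Answer: 16,796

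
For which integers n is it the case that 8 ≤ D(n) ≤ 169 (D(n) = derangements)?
Using D(n) = (n−1)[D(n−1) + D(n−2)] with D(1)=0, D(2)=1: D(3)=2; D(4)=9; D(5)=44; D(6)=265. So valid n = 4, 5.

Answer: 4, 5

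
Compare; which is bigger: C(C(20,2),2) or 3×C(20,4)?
C(C(20,2),2)

Working:
C(C(20,2),2)=17,955, 3×C(20,4)=14,535.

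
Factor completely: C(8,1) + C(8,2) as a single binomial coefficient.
C(9,2)
By Pascal's identity: C(8,1) + C(8,2) = C(9,2) = 36.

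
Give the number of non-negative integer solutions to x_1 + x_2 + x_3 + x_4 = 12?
455

Explanation: C(12+4-1, 4-1) = 455.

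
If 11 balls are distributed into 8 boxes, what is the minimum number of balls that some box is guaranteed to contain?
2

Reasoning: Pigeonhole: ⌈11/8⌉ = 2.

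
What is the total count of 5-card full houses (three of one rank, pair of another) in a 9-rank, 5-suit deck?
Triple rank: 9. Triple suits: C(5,3)=10. Pair rank: 8. Pair suits: C(5,2)=10. Total: 7,200.

Answer: 7,200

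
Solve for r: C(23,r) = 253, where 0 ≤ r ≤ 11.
2

C(23,r) is increasing for 0 ≤ r ≤ 11. Stepping up (C(23,r+1) = C(23,r)·(23−r)/(r+1)): C(23,1) = 23, C(23,2) = 253 ✓. So r = 2.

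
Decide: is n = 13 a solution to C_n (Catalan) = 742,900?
C_13 = C(26,13)/(13+1) = 10,400,600/14 = 742,900, which equals 742,900.
Final answer: Yes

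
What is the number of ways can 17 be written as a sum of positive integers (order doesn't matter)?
297

Explanation: Pentagonal recurrence p(n) = p(n−1) + p(n−2) − p(n−5) − p(n−7) + …: p(17) = p(16) + p(15) − p(12) − p(10) + p(5) + p(2) = 231 + 176 − 77 − 42 + 7 + 2 = 297.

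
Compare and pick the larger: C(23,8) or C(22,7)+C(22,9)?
C(22,7)+C(22,9)

Explanation: C(23,8)=490,314; C(22,7)+C(22,9)=170,544+497,420=667,964.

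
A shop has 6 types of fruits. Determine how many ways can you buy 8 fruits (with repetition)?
1,287

Stars and bars: C(8+6-1, 8) = C(13, 8) = 1,287.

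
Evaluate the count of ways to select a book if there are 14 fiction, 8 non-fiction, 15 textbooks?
37

By the addition principle: 14 + 8 + 15 = 37.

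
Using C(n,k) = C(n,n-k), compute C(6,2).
C(6,2) = C(6,4) = 15.
Final answer: 15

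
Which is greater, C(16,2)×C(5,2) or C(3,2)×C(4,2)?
C(16,2)×C(5,2)=1,200, C(3,2)×C(4,2)=18.
Final answer: C(16,2)×C(5,2)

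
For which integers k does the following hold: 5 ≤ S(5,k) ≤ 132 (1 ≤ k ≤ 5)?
2, 3, 4

Working:
S(5,1)=1; S(5,2)=15; S(5,3)=25; S(5,4)=10; S(5,5)=1. So valid k = 2, 3, 4.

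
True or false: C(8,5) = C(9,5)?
False

Reasoning: LHS = C(8,5) = 56; RHS = C(9,5) = 126. 56 ≠ 126, so the statement does not hold.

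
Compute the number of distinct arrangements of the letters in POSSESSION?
75,600

Reasoning: Word has 10 letters (P=1, O=2, S=4, E=1, I=1, N=1). Arrangements: 10!/Π(k!) = 75,600.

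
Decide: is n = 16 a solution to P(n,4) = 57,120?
No

Reasoning: P(16,4) = 16·15·14·13 = 43,680, which does not equal 57,120.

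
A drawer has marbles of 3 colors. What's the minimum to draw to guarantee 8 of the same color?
22
Worst case: 7 of each = 21. One more: 22.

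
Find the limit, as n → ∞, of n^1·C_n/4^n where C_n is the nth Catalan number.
0

C_n ~ 4^n/(n^(3/2)√π), so n^1·C_n/4^n ~ n^(1 − 3/2)/√π → 0.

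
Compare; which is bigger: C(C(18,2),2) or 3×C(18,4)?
C(C(18,2),2)

Working:
C(C(18,2),2)=11,628, 3×C(18,4)=9,180.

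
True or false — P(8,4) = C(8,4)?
False

P(8,4) = 1,680 but C(8,4) = 70; they differ by a factor of 4! = 24, so the statement does not hold.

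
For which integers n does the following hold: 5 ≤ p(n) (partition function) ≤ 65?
4, 5, 6, 7, 8, 9, 10, 11
Tabulating p(n) via p(n) = p(n−1) + p(n−2) − p(n−5) − p(n−7) + …: p(3)=3; p(4)=5; p(5)=7; p(6)=11; p(7)=15; p(8)=22; p(9)=30; p(10)=42; p(11)=56; p(12)=77. So valid n = 4, 5, 6, 7, 8, 9, 10, 11.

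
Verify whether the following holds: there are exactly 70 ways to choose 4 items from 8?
True

Solution: C(8,4) = 70.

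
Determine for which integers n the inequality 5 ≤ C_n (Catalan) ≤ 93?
3, 4, 5
C_2=2; C_3=5; C_4=14; C_5=42; C_6=132. So valid n = 3, 4, 5.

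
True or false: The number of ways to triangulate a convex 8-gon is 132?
True

Triangulations of a convex 8-gon are counted by the Catalan number C_6: C_6 = C(12,6)/(6+1) = 924/7 = 132.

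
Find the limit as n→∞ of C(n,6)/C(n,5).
C(n,6)/C(n,5) = (n-5)/6 → ∞ as n → ∞.

Answer: ∞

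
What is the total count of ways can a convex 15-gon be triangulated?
742,900

Reasoning: Using the Catalan number formula: C_n = C(2n, n) / (n+1)
C_13 = C(26, 13) / (13+1)
     = 10400600 / 14
     = 742,900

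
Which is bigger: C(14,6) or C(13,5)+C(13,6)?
Equal

Working:
By Pascal's identity: C(14,6) = C(13,5)+C(13,6) = 3,003. Equal.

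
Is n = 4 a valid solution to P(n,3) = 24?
P(4,3) = 4·3·2 = 24, which equals 24.
Final answer: Yes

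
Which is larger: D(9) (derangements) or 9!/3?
D(9) = (9-1)·[D(8) + D(7)] = 8·[14,833 + 1,854] = 133,496; 9!/3 = 362,880/3 = 120,960.

Answer: D(9)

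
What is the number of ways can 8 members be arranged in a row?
40,320

Reasoning: Arrangements of 8 distinct objects: 8! = 40,320.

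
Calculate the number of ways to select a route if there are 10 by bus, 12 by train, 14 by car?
36

By the addition principle: 10 + 12 + 14 = 36.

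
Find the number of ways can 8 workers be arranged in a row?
40,320
Arrangements of 8 distinct objects: 8! = 40,320.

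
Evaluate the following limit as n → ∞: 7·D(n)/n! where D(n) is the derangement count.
7/e
D(n)/n! → 1/e, so 7·D(n)/n! → 7/e.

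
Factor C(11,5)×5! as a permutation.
P(11,5)

C(11,5)×5! = [11!/(5!(6)!)]×5! = 11!/(6)! = P(11,5) = 55,440.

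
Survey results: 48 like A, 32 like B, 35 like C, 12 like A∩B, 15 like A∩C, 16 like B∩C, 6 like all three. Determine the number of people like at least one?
78

Reasoning: |A∪B∪C| = 48+32+35-12-15-16+6 = 78.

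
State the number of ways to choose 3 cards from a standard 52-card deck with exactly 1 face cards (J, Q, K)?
9,360
12 face cards and 40 non-face cards: C(12,1) × C(40,2) = 12 × 780 = 9,360.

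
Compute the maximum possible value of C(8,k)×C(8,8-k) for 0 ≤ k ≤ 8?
4,900

Solution: C(8,k)·C(8,8-k) = C(8,k)², maximised at the centre k = 4: C(8,4)² = 4,900.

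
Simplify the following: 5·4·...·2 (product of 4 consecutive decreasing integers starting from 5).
120

This is P(5,4) = 5!/(1)! = 120.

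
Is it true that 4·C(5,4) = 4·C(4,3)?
Absorption identity k·C(n,k) = n·C(n-1,k-1). LHS = 4·5 = 20; RHS = 4·4 = 16.

Answer: False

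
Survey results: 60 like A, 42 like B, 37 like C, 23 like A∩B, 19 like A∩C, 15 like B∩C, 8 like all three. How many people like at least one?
90

Explanation: |A∪B∪C| = 60+42+37-23-19-15+8 = 90.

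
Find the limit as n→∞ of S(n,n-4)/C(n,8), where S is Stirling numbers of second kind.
105

Reasoning: The leading term of S(n,n-4) as a polynomial in n is (7)!!·C(n,8), so the ratio → (7)!! = 105.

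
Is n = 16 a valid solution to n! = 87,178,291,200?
16! = 16·15! = 16·1,307,674,368,000 = 20,922,789,888,000, which does not equal 87,178,291,200.

Answer: No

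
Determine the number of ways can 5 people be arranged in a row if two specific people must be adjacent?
Treat pair as unit: (5-1)! arrangements × 2 internal orders = 48.
Final answer: 48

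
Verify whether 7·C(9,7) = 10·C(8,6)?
False
Absorption identity k·C(n,k) = n·C(n-1,k-1). LHS = 7·36 = 252; RHS = 10·28 = 280.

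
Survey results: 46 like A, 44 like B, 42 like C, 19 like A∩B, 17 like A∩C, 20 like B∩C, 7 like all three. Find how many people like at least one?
|A∪B∪C| = 46+44+42-19-17-20+7 = 83.

Answer: 83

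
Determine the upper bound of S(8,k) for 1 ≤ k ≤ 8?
Row S(8,k) for k = 1..8 (via S(n,k) = k·S(n−1,k) + S(n−1,k−1)): 1, 127, 966, 1,701, 1,050, 266, 28, 1. The row is unimodal; maximum at k = 4: 1,701.

Answer: 1,701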